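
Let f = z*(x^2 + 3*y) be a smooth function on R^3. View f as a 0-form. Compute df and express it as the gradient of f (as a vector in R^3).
df = (2*x*z) dx + (3*z) dy + (x^2 + 3*y) dz; grad f = (2*x*z, 3*z, x^2 + 3*y)

For a 0-form f, d f = (∂f/∂x) dx + (∂f/∂y) dy + (∂f/∂z) dz. The components of the vector representation are exactly the entries of grad f in Cartesian coordinates:
  ∂f/∂x = 2*x*z
  ∂f/∂y = 3*z
  ∂f/∂z = x^2 + 3*y.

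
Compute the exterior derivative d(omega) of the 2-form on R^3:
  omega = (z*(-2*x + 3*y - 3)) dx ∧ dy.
d(omega) = (-2*x + 3*y - 3) dx ∧ dy ∧ dz

For a 2-form omega = sum_{i<j} g_{ij} dx_i ∧ dx_j, the exterior derivative is
  d(omega) = sum_{i<j} d(g_{ij}) ∧ dx_i ∧ dx_j = sum_{i<j, k} (∂g_{ij}/∂x_k) dx_k ∧ dx_i ∧ dx_j.
Expand each term, using dx_k ∧ dx_i ∧ dx_j = sgn(permutation) dx_{(a)} ∧ dx_{(b)} ∧ dx_{(c)} with (a < b < c) sorted:
  d(z*(-2*x + 3*y - 3)) includes (∂/∂z)(z*(-2*x + 3*y - 3)) dz = (-2*x + 3*y - 3) dz, which multiplied by dx ∧ dy gives (-2*x + 3*y - 3) dx ∧ dy ∧ dz
Collecting like 3-forms: d(omega) = (-2*x + 3*y - 3) dx ∧ dy ∧ dz.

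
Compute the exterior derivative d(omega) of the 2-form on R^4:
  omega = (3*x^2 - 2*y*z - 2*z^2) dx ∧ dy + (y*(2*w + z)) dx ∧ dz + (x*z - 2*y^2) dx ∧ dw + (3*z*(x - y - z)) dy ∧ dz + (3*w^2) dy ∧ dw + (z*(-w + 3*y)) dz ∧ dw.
d(omega) = (-2*w - 2*y - 2*z) dx ∧ dy ∧ dz + (-x + 2*y) dx ∧ dz ∧ dw + (4*y) dx ∧ dy ∧ dw + (3*z) dy ∧ dz ∧ dw

For a 2-form omega = sum_{i<j} g_{ij} dx_i ∧ dx_j, the exterior derivative is
  d(omega) = sum_{i<j} d(g_{ij}) ∧ dx_i ∧ dx_j = sum_{i<j, k} (∂g_{ij}/∂x_k) dx_k ∧ dx_i ∧ dx_j.
Expand each term, using dx_k ∧ dx_i ∧ dx_j = sgn(permutation) dx_{(a)} ∧ dx_{(b)} ∧ dx_{(c)} with (a < b < c) sorted:
  d(3*x^2 - 2*y*z - 2*z^2) includes (∂/∂z)(3*x^2 - 2*y*z - 2*z^2) dz = (-2*y - 4*z) dz, which multiplied by dx ∧ dy gives (-2*y - 4*z) dx ∧ dy ∧ dz
  d(y*(2*w + z)) includes (∂/∂y)(y*(2*w + z)) dy = (2*w + z) dy, which multiplied by dx ∧ dz gives (-2*w - z) dx ∧ dy ∧ dz
  d(y*(2*w + z)) includes (∂/∂w)(y*(2*w + z)) dw = (2*y) dw, which multiplied by dx ∧ dz gives (2*y) dx ∧ dz ∧ dw
  d(x*z - 2*y^2) includes (∂/∂y)(x*z - 2*y^2) dy = (-4*y) dy, which multiplied by dx ∧ dw gives (4*y) dx ∧ dy ∧ dw
  d(x*z - 2*y^2) includes (∂/∂z)(x*z - 2*y^2) dz = (x) dz, which multiplied by dx ∧ dw gives (-x) dx ∧ dz ∧ dw
  d(3*z*(x - y - z)) includes (∂/∂x)(3*z*(x - y - z)) dx = (3*z) dx, which multiplied by dy ∧ dz gives (3*z) dx ∧ dy ∧ dz
  d(z*(-w + 3*y)) includes (∂/∂y)(z*(-w + 3*y)) dy = (3*z) dy, which multiplied by dz ∧ dw gives (3*z) dy ∧ dz ∧ dw
Collecting like 3-forms: d(omega) = (-2*w - 2*y - 2*z) dx ∧ dy ∧ dz + (-x + 2*y) dx ∧ dz ∧ dw + (4*y) dx ∧ dy ∧ dw + (3*z) dy ∧ dz ∧ dw.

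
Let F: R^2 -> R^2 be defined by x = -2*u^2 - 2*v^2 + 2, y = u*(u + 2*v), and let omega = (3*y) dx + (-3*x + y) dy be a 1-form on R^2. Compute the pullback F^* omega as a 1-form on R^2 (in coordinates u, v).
F^* omega = (2*u^3 - 6*u^2*v + 16*u*v^2 - 12*u + 12*v^3 - 12*v) du + (2*u*(7*u^2 - 4*u*v - 6*v^2 - 6)) dv

Using F^*(f dg) = (f ∘ F) d(g ∘ F), substitute each coordinate x_i by F_i(u, v) in f_i, and replace dx_i by d F_i = (∂F_i/∂u) du + (∂F_i/∂v) dv.
  For the x component: f_1(F) = 3*u*(u + 2*v); d F_1 = (-4*u) du + (-4*v) dv
  For the y component: f_2(F) = 7*u^2 + 2*u*v + 6*v^2 - 6; d F_2 = (2*u + 2*v) du + (2*u) dv
Combining and collecting du, dv coefficients:
  coeff of du: 2*u^3 - 6*u^2*v + 16*u*v^2 - 12*u + 12*v^3 - 12*v
  coeff of dv: 2*u*(7*u^2 - 4*u*v - 6*v^2 - 6)
F^* omega = (2*u^3 - 6*u^2*v + 16*u*v^2 - 12*u + 12*v^3 - 12*v) du + (2*u*(7*u^2 - 4*u*v - 6*v^2 - 6)) dv.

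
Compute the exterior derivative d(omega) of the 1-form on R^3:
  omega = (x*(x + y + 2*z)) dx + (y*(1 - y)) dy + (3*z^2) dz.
d(omega) = (-x) dx ∧ dy + (-2*x) dx ∧ dz

For a 1-form omega = sum_i f_i dx_i, the exterior derivative is
  d(omega) = sum_{i < j} (∂f_j/∂x_i - ∂f_i/∂x_j) dx_i ∧ dx_j.
  coefficient of dx ∧ dy: ∂f_2/∂x - ∂f_1/∂y = ∂(y*(1 - y))/∂x - ∂(x*(x + y + 2*z))/∂y = -x
  coefficient of dx ∧ dz: ∂f_3/∂x - ∂f_1/∂z = ∂(3*z^2)/∂x - ∂(x*(x + y + 2*z))/∂z = -2*x
Assembling: d(omega) = (-x) dx ∧ dy + (-2*x) dx ∧ dz.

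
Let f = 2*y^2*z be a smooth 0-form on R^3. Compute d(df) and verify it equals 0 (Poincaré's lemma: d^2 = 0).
d(df) = 0

Step 1: df = sum_i (∂f/∂x_i) dx_i = (0) dx + (4*y*z) dy + (2*y^2) dz.
Step 2: Apply d again. Using the 1-form formula, the coefficient of dx ∧ dy in d(df) is ∂^2 f/∂x ∂y - ∂^2 f/∂y ∂x = (0) - (0) = 0 (equality of mixed partials for smooth f).
Similarly for dx ∧ dz and dy ∧ dz — all coefficients vanish. So d(df) = 0.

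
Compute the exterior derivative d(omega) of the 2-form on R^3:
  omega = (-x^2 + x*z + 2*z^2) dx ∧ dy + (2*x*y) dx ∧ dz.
d(omega) = (-x + 4*z) dx ∧ dy ∧ dz

For a 2-form omega = sum_{i<j} g_{ij} dx_i ∧ dx_j, the exterior derivative is
  d(omega) = sum_{i<j} d(g_{ij}) ∧ dx_i ∧ dx_j = sum_{i<j, k} (∂g_{ij}/∂x_k) dx_k ∧ dx_i ∧ dx_j.
Expand each term, using dx_k ∧ dx_i ∧ dx_j = sgn(permutation) dx_{(a)} ∧ dx_{(b)} ∧ dx_{(c)} with (a < b < c) sorted:
  d(-x^2 + x*z + 2*z^2) includes (∂/∂z)(-x^2 + x*z + 2*z^2) dz = (x + 4*z) dz, which multiplied by dx ∧ dy gives (x + 4*z) dx ∧ dy ∧ dz
  d(2*x*y) includes (∂/∂y)(2*x*y) dy = (2*x) dy, which multiplied by dx ∧ dz gives (-2*x) dx ∧ dy ∧ dz
Collecting like 3-forms: d(omega) = (-x + 4*z) dx ∧ dy ∧ dz.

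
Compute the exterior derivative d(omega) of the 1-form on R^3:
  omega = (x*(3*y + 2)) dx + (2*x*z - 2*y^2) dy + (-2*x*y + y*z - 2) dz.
d(omega) = (-3*x + 2*z) dx ∧ dy + (-2*y) dx ∧ dz + (-4*x + z) dy ∧ dz

For a 1-form omega = sum_i f_i dx_i, the exterior derivative is
  d(omega) = sum_{i < j} (∂f_j/∂x_i - ∂f_i/∂x_j) dx_i ∧ dx_j.
  coefficient of dx ∧ dy: ∂f_2/∂x - ∂f_1/∂y = ∂(2*x*z - 2*y^2)/∂x - ∂(x*(3*y + 2))/∂y = -3*x + 2*z
  coefficient of dx ∧ dz: ∂f_3/∂x - ∂f_1/∂z = ∂(-2*x*y + y*z - 2)/∂x - ∂(x*(3*y + 2))/∂z = -2*y
  coefficient of dy ∧ dz: ∂f_3/∂y - ∂f_2/∂z = ∂(-2*x*y + y*z - 2)/∂y - ∂(2*x*z - 2*y^2)/∂z = -4*x + z
Assembling: d(omega) = (-3*x + 2*z) dx ∧ dy + (-2*y) dx ∧ dz + (-4*x + z) dy ∧ dz.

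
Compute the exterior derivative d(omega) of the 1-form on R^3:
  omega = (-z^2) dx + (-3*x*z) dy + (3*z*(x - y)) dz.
d(omega) = (-3*z) dx ∧ dy + (5*z) dx ∧ dz + (3*x - 3*z) dy ∧ dz

For a 1-form omega = sum_i f_i dx_i, the exterior derivative is
  d(omega) = sum_{i < j} (∂f_j/∂x_i - ∂f_i/∂x_j) dx_i ∧ dx_j.
  coefficient of dx ∧ dy: ∂f_2/∂x - ∂f_1/∂y = ∂(-3*x*z)/∂x - ∂(-z^2)/∂y = -3*z
  coefficient of dx ∧ dz: ∂f_3/∂x - ∂f_1/∂z = ∂(3*z*(x - y))/∂x - ∂(-z^2)/∂z = 5*z
  coefficient of dy ∧ dz: ∂f_3/∂y - ∂f_2/∂z = ∂(3*z*(x - y))/∂y - ∂(-3*x*z)/∂z = 3*x - 3*z
Assembling: d(omega) = (-3*z) dx ∧ dy + (5*z) dx ∧ dz + (3*x - 3*z) dy ∧ dz.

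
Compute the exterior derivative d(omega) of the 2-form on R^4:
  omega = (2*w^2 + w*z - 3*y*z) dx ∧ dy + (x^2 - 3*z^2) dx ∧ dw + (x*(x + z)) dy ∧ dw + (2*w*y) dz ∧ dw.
d(omega) = (w - 3*y) dx ∧ dy ∧ dz + (4*w + 2*x + 2*z) dx ∧ dy ∧ dw + (6*z) dx ∧ dz ∧ dw + (2*w - x) dy ∧ dz ∧ dw

For a 2-form omega = sum_{i<j} g_{ij} dx_i ∧ dx_j, the exterior derivative is
  d(omega) = sum_{i<j} d(g_{ij}) ∧ dx_i ∧ dx_j = sum_{i<j, k} (∂g_{ij}/∂x_k) dx_k ∧ dx_i ∧ dx_j.
Expand each term, using dx_k ∧ dx_i ∧ dx_j = sgn(permutation) dx_{(a)} ∧ dx_{(b)} ∧ dx_{(c)} with (a < b < c) sorted:
  d(2*w^2 + w*z - 3*y*z) includes (∂/∂z)(2*w^2 + w*z - 3*y*z) dz = (w - 3*y) dz, which multiplied by dx ∧ dy gives (w - 3*y) dx ∧ dy ∧ dz
  d(2*w^2 + w*z - 3*y*z) includes (∂/∂w)(2*w^2 + w*z - 3*y*z) dw = (4*w + z) dw, which multiplied by dx ∧ dy gives (4*w + z) dx ∧ dy ∧ dw
  d(x^2 - 3*z^2) includes (∂/∂z)(x^2 - 3*z^2) dz = (-6*z) dz, which multiplied by dx ∧ dw gives (6*z) dx ∧ dz ∧ dw
  d(x*(x + z)) includes (∂/∂x)(x*(x + z)) dx = (2*x + z) dx, which multiplied by dy ∧ dw gives (2*x + z) dx ∧ dy ∧ dw
  d(x*(x + z)) includes (∂/∂z)(x*(x + z)) dz = (x) dz, which multiplied by dy ∧ dw gives (-x) dy ∧ dz ∧ dw
  d(2*w*y) includes (∂/∂y)(2*w*y) dy = (2*w) dy, which multiplied by dz ∧ dw gives (2*w) dy ∧ dz ∧ dw
Collecting like 3-forms: d(omega) = (w - 3*y) dx ∧ dy ∧ dz + (4*w + 2*x + 2*z) dx ∧ dy ∧ dw + (6*z) dx ∧ dz ∧ dw + (2*w - x) dy ∧ dz ∧ dw.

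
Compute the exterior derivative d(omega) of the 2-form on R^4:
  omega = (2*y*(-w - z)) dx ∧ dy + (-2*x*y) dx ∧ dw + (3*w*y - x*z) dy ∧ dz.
d(omega) = (-2*y - z) dx ∧ dy ∧ dz + (2*x - 2*y) dx ∧ dy ∧ dw + (3*y) dy ∧ dz ∧ dw

For a 2-form omega = sum_{i<j} g_{ij} dx_i ∧ dx_j, the exterior derivative is
  d(omega) = sum_{i<j} d(g_{ij}) ∧ dx_i ∧ dx_j = sum_{i<j, k} (∂g_{ij}/∂x_k) dx_k ∧ dx_i ∧ dx_j.
Expand each term, using dx_k ∧ dx_i ∧ dx_j = sgn(permutation) dx_{(a)} ∧ dx_{(b)} ∧ dx_{(c)} with (a < b < c) sorted:
  d(2*y*(-w - z)) includes (∂/∂z)(2*y*(-w - z)) dz = (-2*y) dz, which multiplied by dx ∧ dy gives (-2*y) dx ∧ dy ∧ dz
  d(2*y*(-w - z)) includes (∂/∂w)(2*y*(-w - z)) dw = (-2*y) dw, which multiplied by dx ∧ dy gives (-2*y) dx ∧ dy ∧ dw
  d(-2*x*y) includes (∂/∂y)(-2*x*y) dy = (-2*x) dy, which multiplied by dx ∧ dw gives (2*x) dx ∧ dy ∧ dw
  d(3*w*y - x*z) includes (∂/∂x)(3*w*y - x*z) dx = (-z) dx, which multiplied by dy ∧ dz gives (-z) dx ∧ dy ∧ dz
  d(3*w*y - x*z) includes (∂/∂w)(3*w*y - x*z) dw = (3*y) dw, which multiplied by dy ∧ dz gives (3*y) dy ∧ dz ∧ dw
Collecting like 3-forms: d(omega) = (-2*y - z) dx ∧ dy ∧ dz + (2*x - 2*y) dx ∧ dy ∧ dw + (3*y) dy ∧ dz ∧ dw.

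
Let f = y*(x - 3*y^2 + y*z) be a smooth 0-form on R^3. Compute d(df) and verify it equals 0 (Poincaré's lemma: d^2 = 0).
d(df) = 0

Step 1: df = sum_i (∂f/∂x_i) dx_i = (y) dx + (x - 9*y^2 + 2*y*z) dy + (y^2) dz.
Step 2: Apply d again. Using the 1-form formula, the coefficient of dx ∧ dy in d(df) is ∂^2 f/∂x ∂y - ∂^2 f/∂y ∂x = (1) - (1) = 0 (equality of mixed partials for smooth f).
Similarly for dx ∧ dz and dy ∧ dz — all coefficients vanish. So d(df) = 0.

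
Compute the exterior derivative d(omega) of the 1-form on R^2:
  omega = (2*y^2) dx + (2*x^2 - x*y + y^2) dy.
d(omega) = (4*x - 5*y) dx ∧ dy

For a 1-form omega = sum_i f_i dx_i, the exterior derivative is
  d(omega) = sum_{i < j} (∂f_j/∂x_i - ∂f_i/∂x_j) dx_i ∧ dx_j.
  coefficient of dx ∧ dy: ∂f_2/∂x - ∂f_1/∂y = ∂(2*x^2 - x*y + y^2)/∂x - ∂(2*y^2)/∂y = 4*x - 5*y
Assembling: d(omega) = (4*x - 5*y) dx ∧ dy.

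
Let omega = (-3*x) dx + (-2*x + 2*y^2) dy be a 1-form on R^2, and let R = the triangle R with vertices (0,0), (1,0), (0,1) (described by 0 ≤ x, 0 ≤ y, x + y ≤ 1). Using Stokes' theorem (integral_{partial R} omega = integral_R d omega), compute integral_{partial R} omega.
integral_(partial R) omega = -1

Stokes: integral_partial_R omega = integral_R d omega with d omega = (∂Q/∂x - ∂P/∂y) dx ∧ dy.
  ∂Q/∂x = -2
  ∂P/∂y = 0
  integrand = ∂Q/∂x - ∂P/∂y = -2.
Integrating over R: integral_0^1 integral_0^{1-x} (-2) dy dx = -1.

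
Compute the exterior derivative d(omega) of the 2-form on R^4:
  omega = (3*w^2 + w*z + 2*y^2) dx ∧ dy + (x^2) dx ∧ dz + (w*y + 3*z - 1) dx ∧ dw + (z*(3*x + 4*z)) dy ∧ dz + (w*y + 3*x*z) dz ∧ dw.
d(omega) = (w + 3*z) dx ∧ dy ∧ dz + (5*w + z) dx ∧ dy ∧ dw + (3*z - 3) dx ∧ dz ∧ dw + (w) dy ∧ dz ∧ dw

For a 2-form omega = sum_{i<j} g_{ij} dx_i ∧ dx_j, the exterior derivative is
  d(omega) = sum_{i<j} d(g_{ij}) ∧ dx_i ∧ dx_j = sum_{i<j, k} (∂g_{ij}/∂x_k) dx_k ∧ dx_i ∧ dx_j.
Expand each term, using dx_k ∧ dx_i ∧ dx_j = sgn(permutation) dx_{(a)} ∧ dx_{(b)} ∧ dx_{(c)} with (a < b < c) sorted:
  d(3*w^2 + w*z + 2*y^2) includes (∂/∂z)(3*w^2 + w*z + 2*y^2) dz = (w) dz, which multiplied by dx ∧ dy gives (w) dx ∧ dy ∧ dz
  d(3*w^2 + w*z + 2*y^2) includes (∂/∂w)(3*w^2 + w*z + 2*y^2) dw = (6*w + z) dw, which multiplied by dx ∧ dy gives (6*w + z) dx ∧ dy ∧ dw
  d(w*y + 3*z - 1) includes (∂/∂y)(w*y + 3*z - 1) dy = (w) dy, which multiplied by dx ∧ dw gives (-w) dx ∧ dy ∧ dw
  d(w*y + 3*z - 1) includes (∂/∂z)(w*y + 3*z - 1) dz = (3) dz, which multiplied by dx ∧ dw gives (-3) dx ∧ dz ∧ dw
  d(z*(3*x + 4*z)) includes (∂/∂x)(z*(3*x + 4*z)) dx = (3*z) dx, which multiplied by dy ∧ dz gives (3*z) dx ∧ dy ∧ dz
  d(w*y + 3*x*z) includes (∂/∂x)(w*y + 3*x*z) dx = (3*z) dx, which multiplied by dz ∧ dw gives (3*z) dx ∧ dz ∧ dw
  d(w*y + 3*x*z) includes (∂/∂y)(w*y + 3*x*z) dy = (w) dy, which multiplied by dz ∧ dw gives (w) dy ∧ dz ∧ dw
Collecting like 3-forms: d(omega) = (w + 3*z) dx ∧ dy ∧ dz + (5*w + z) dx ∧ dy ∧ dw + (3*z - 3) dx ∧ dz ∧ dw + (w) dy ∧ dz ∧ dw.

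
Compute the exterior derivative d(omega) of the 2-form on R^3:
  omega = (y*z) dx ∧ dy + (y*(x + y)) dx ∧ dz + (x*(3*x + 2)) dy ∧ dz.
d(omega) = (5*x - y + 2) dx ∧ dy ∧ dz

For a 2-form omega = sum_{i<j} g_{ij} dx_i ∧ dx_j, the exterior derivative is
  d(omega) = sum_{i<j} d(g_{ij}) ∧ dx_i ∧ dx_j = sum_{i<j, k} (∂g_{ij}/∂x_k) dx_k ∧ dx_i ∧ dx_j.
Expand each term, using dx_k ∧ dx_i ∧ dx_j = sgn(permutation) dx_{(a)} ∧ dx_{(b)} ∧ dx_{(c)} with (a < b < c) sorted:
  d(y*z) includes (∂/∂z)(y*z) dz = (y) dz, which multiplied by dx ∧ dy gives (y) dx ∧ dy ∧ dz
  d(y*(x + y)) includes (∂/∂y)(y*(x + y)) dy = (x + 2*y) dy, which multiplied by dx ∧ dz gives (-x - 2*y) dx ∧ dy ∧ dz
  d(x*(3*x + 2)) includes (∂/∂x)(x*(3*x + 2)) dx = (6*x + 2) dx, which multiplied by dy ∧ dz gives (6*x + 2) dx ∧ dy ∧ dz
Collecting like 3-forms: d(omega) = (5*x - y + 2) dx ∧ dy ∧ dz.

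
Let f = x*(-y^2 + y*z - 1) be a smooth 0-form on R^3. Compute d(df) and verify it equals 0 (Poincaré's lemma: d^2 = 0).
d(df) = 0

Step 1: df = sum_i (∂f/∂x_i) dx_i = (-y^2 + y*z - 1) dx + (x*(-2*y + z)) dy + (x*y) dz.
Step 2: Apply d again. Using the 1-form formula, the coefficient of dx ∧ dy in d(df) is ∂^2 f/∂x ∂y - ∂^2 f/∂y ∂x = (-2*y + z) - (-2*y + z) = 0 (equality of mixed partials for smooth f).
Similarly for dx ∧ dz and dy ∧ dz — all coefficients vanish. So d(df) = 0.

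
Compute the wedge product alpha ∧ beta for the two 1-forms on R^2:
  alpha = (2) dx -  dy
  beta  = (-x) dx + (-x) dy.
alpha ∧ beta = (-3*x) dx ∧ dy

Distribute the wedge, using dx_i ∧ dx_j = -dx_j ∧ dx_i and dx_i ∧ dx_i = 0. For each pair (i, j) with i < j, the coefficient of dx_i ∧ dx_j in alpha ∧ beta is (alpha_i * beta_j - alpha_j * beta_i). Collecting: alpha ∧ beta = (-3*x) dx ∧ dy.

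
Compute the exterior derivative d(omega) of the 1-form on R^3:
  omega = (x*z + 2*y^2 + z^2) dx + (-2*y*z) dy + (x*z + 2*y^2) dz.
d(omega) = (-4*y) dx ∧ dy + (-x - z) dx ∧ dz + (6*y) dy ∧ dz

For a 1-form omega = sum_i f_i dx_i, the exterior derivative is
  d(omega) = sum_{i < j} (∂f_j/∂x_i - ∂f_i/∂x_j) dx_i ∧ dx_j.
  coefficient of dx ∧ dy: ∂f_2/∂x - ∂f_1/∂y = ∂(-2*y*z)/∂x - ∂(x*z + 2*y^2 + z^2)/∂y = -4*y
  coefficient of dx ∧ dz: ∂f_3/∂x - ∂f_1/∂z = ∂(x*z + 2*y^2)/∂x - ∂(x*z + 2*y^2 + z^2)/∂z = -x - z
  coefficient of dy ∧ dz: ∂f_3/∂y - ∂f_2/∂z = ∂(x*z + 2*y^2)/∂y - ∂(-2*y*z)/∂z = 6*y
Assembling: d(omega) = (-4*y) dx ∧ dy + (-x - z) dx ∧ dz + (6*y) dy ∧ dz.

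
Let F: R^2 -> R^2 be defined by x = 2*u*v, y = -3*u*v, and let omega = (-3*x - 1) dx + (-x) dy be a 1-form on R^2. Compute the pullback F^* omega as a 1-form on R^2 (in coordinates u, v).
F^* omega = (2*v*(-3*u*v - 1)) du + (2*u*(-3*u*v - 1)) dv

Using F^*(f dg) = (f ∘ F) d(g ∘ F), substitute each coordinate x_i by F_i(u, v) in f_i, and replace dx_i by d F_i = (∂F_i/∂u) du + (∂F_i/∂v) dv.
  For the x component: f_1(F) = -6*u*v - 1; d F_1 = (2*v) du + (2*u) dv
  For the y component: f_2(F) = -2*u*v; d F_2 = (-3*v) du + (-3*u) dv
Combining and collecting du, dv coefficients:
  coeff of du: 2*v*(-3*u*v - 1)
  coeff of dv: 2*u*(-3*u*v - 1)
F^* omega = (2*v*(-3*u*v - 1)) du + (2*u*(-3*u*v - 1)) dv.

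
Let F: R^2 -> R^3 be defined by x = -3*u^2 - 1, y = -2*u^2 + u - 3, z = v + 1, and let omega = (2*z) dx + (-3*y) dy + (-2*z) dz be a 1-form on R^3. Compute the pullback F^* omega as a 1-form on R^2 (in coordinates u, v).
F^* omega = (-24*u^3 + 18*u^2 - 12*u*v - 51*u + 9) du + (-2*v - 2) dv

Using F^*(f dg) = (f ∘ F) d(g ∘ F), substitute each coordinate x_i by F_i(u, v) in f_i, and replace dx_i by d F_i = (∂F_i/∂u) du + (∂F_i/∂v) dv.
  For the x component: f_1(F) = 2*v + 2; d F_1 = (-6*u) du + (0) dv
  For the y component: f_2(F) = 6*u^2 - 3*u + 9; d F_2 = (1 - 4*u) du + (0) dv
  For the z component: f_3(F) = -2*v - 2; d F_3 = (0) du + (1) dv
Combining and collecting du, dv coefficients:
  coeff of du: -24*u^3 + 18*u^2 - 12*u*v - 51*u + 9
  coeff of dv: -2*v - 2
F^* omega = (-24*u^3 + 18*u^2 - 12*u*v - 51*u + 9) du + (-2*v - 2) dv.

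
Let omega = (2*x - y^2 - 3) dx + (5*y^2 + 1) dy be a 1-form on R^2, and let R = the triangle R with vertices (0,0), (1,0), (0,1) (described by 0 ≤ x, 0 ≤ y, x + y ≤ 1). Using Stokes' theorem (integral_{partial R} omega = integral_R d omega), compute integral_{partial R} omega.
integral_(partial R) omega = 1/3

Stokes: integral_partial_R omega = integral_R d omega with d omega = (∂Q/∂x - ∂P/∂y) dx ∧ dy.
  ∂Q/∂x = 0
  ∂P/∂y = -2*y
  integrand = ∂Q/∂x - ∂P/∂y = 2*y.
Integrating over R: integral_0^1 integral_0^{1-x} (2*y) dy dx = 1/3.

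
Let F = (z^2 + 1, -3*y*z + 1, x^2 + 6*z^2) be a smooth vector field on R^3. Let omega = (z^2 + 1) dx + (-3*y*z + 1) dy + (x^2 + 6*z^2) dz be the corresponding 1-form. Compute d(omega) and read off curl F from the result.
d(omega) = (3*y) dy ∧ dz + (-2*x + 2*z) dz ∧ dx + (0) dx ∧ dy; curl F = (3*y, -2*x + 2*z, 0)

d omega = sum_{i<j} (∂f_j/∂x_i - ∂f_i/∂x_j) dx_i ∧ dx_j. Under the identification (dy ∧ dz, dz ∧ dx, dx ∧ dy) ↔ (e_x, e_y, e_z), the coefficients are exactly the components of curl F. Compute:
  ∂R/∂y - ∂Q/∂z = (0) - (-3*y) = 3*y
  ∂P/∂z - ∂R/∂x = (2*z) - (2*x) = -2*x + 2*z
  ∂Q/∂x - ∂P/∂y = (0) - (0) = 0.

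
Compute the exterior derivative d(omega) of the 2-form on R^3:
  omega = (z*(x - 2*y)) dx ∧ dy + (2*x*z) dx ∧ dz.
d(omega) = (x - 2*y) dx ∧ dy ∧ dz

For a 2-form omega = sum_{i<j} g_{ij} dx_i ∧ dx_j, the exterior derivative is
  d(omega) = sum_{i<j} d(g_{ij}) ∧ dx_i ∧ dx_j = sum_{i<j, k} (∂g_{ij}/∂x_k) dx_k ∧ dx_i ∧ dx_j.
Expand each term, using dx_k ∧ dx_i ∧ dx_j = sgn(permutation) dx_{(a)} ∧ dx_{(b)} ∧ dx_{(c)} with (a < b < c) sorted:
  d(z*(x - 2*y)) includes (∂/∂z)(z*(x - 2*y)) dz = (x - 2*y) dz, which multiplied by dx ∧ dy gives (x - 2*y) dx ∧ dy ∧ dz
Collecting like 3-forms: d(omega) = (x - 2*y) dx ∧ dy ∧ dz.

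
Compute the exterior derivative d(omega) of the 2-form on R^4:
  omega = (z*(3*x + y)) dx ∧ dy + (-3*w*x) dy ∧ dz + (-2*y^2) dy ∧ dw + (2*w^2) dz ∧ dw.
d(omega) = (-3*w + 3*x + y) dx ∧ dy ∧ dz + (-3*x) dy ∧ dz ∧ dw

For a 2-form omega = sum_{i<j} g_{ij} dx_i ∧ dx_j, the exterior derivative is
  d(omega) = sum_{i<j} d(g_{ij}) ∧ dx_i ∧ dx_j = sum_{i<j, k} (∂g_{ij}/∂x_k) dx_k ∧ dx_i ∧ dx_j.
Expand each term, using dx_k ∧ dx_i ∧ dx_j = sgn(permutation) dx_{(a)} ∧ dx_{(b)} ∧ dx_{(c)} with (a < b < c) sorted:
  d(z*(3*x + y)) includes (∂/∂z)(z*(3*x + y)) dz = (3*x + y) dz, which multiplied by dx ∧ dy gives (3*x + y) dx ∧ dy ∧ dz
  d(-3*w*x) includes (∂/∂x)(-3*w*x) dx = (-3*w) dx, which multiplied by dy ∧ dz gives (-3*w) dx ∧ dy ∧ dz
  d(-3*w*x) includes (∂/∂w)(-3*w*x) dw = (-3*x) dw, which multiplied by dy ∧ dz gives (-3*x) dy ∧ dz ∧ dw
Collecting like 3-forms: d(omega) = (-3*w + 3*x + y) dx ∧ dy ∧ dz + (-3*x) dy ∧ dz ∧ dw.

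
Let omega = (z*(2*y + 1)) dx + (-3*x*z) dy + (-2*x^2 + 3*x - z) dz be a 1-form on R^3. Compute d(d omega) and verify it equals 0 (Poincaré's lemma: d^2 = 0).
d(d omega) = 0

Step 1: d omega = sum_{i<j} (∂f_j/∂x_i - ∂f_i/∂x_j) dx_i ∧ dx_j:
  coeff of dx ∧ dy: -5*z
  coeff of dx ∧ dz: -4*x - 2*y + 2
  coeff of dy ∧ dz: 3*x
Step 2: Apply d again to each 2-form coefficient. The only possible 3-form in R^3 is dx ∧ dy ∧ dz, with coefficient
  ∂(coeff of dy∧dz)/∂x - ∂(coeff of dx∧dz)/∂y + ∂(coeff of dx∧dy)/∂z
  = ∂/∂x (3*x) - ∂/∂y (-4*x - 2*y + 2) + ∂/∂z (-5*z).
Each of these terms simplifies to sums of mixed partials that cancel in pairs. The result is 0 (by equality of mixed partials for smooth functions — Schwarz / Clairaut).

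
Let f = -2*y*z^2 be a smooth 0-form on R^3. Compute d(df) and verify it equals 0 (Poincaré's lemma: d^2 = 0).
d(df) = 0

Step 1: df = sum_i (∂f/∂x_i) dx_i = (0) dx + (-2*z^2) dy + (-4*y*z) dz.
Step 2: Apply d again. Using the 1-form formula, the coefficient of dx ∧ dy in d(df) is ∂^2 f/∂x ∂y - ∂^2 f/∂y ∂x = (0) - (0) = 0 (equality of mixed partials for smooth f).
Similarly for dx ∧ dz and dy ∧ dz — all coefficients vanish. So d(df) = 0.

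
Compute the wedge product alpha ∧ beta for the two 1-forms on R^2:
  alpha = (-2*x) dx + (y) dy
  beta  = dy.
alpha ∧ beta = (-2*x) dx ∧ dy

Distribute the wedge, using dx_i ∧ dx_j = -dx_j ∧ dx_i and dx_i ∧ dx_i = 0. For each pair (i, j) with i < j, the coefficient of dx_i ∧ dx_j in alpha ∧ beta is (alpha_i * beta_j - alpha_j * beta_i). Collecting: alpha ∧ beta = (-2*x) dx ∧ dy.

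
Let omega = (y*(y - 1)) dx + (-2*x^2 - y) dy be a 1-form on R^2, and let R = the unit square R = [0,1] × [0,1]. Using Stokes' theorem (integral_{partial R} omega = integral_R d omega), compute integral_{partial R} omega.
integral_(partial R) omega = -2

Stokes: integral_partial_R omega = integral_R d omega with d omega = (∂Q/∂x - ∂P/∂y) dx ∧ dy.
  ∂Q/∂x = -4*x
  ∂P/∂y = 2*y - 1
  integrand = ∂Q/∂x - ∂P/∂y = -4*x - 2*y + 1.
Integrating over R: integral_0^1 integral_0^1 (-4*x - 2*y + 1) dx dy = -2.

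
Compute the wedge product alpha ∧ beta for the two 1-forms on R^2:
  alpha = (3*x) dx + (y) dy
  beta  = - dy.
alpha ∧ beta = (-3*x) dx ∧ dy

Distribute the wedge, using dx_i ∧ dx_j = -dx_j ∧ dx_i and dx_i ∧ dx_i = 0. For each pair (i, j) with i < j, the coefficient of dx_i ∧ dx_j in alpha ∧ beta is (alpha_i * beta_j - alpha_j * beta_i). Collecting: alpha ∧ beta = (-3*x) dx ∧ dy.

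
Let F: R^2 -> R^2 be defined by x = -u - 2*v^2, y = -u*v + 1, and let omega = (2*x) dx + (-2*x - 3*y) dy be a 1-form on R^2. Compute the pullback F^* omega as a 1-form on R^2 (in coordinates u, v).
F^* omega = (-3*u*v^2 - 2*u*v + 2*u - 4*v^3 + 4*v^2 + 3*v) du + (-3*u^2*v - 2*u^2 - 4*u*v^2 + 8*u*v + 3*u + 16*v^3) dv

Using F^*(f dg) = (f ∘ F) d(g ∘ F), substitute each coordinate x_i by F_i(u, v) in f_i, and replace dx_i by d F_i = (∂F_i/∂u) du + (∂F_i/∂v) dv.
  For the x component: f_1(F) = -2*u - 4*v^2; d F_1 = (-1) du + (-4*v) dv
  For the y component: f_2(F) = 3*u*v + 2*u + 4*v^2 - 3; d F_2 = (-v) du + (-u) dv
Combining and collecting du, dv coefficients:
  coeff of du: -3*u*v^2 - 2*u*v + 2*u - 4*v^3 + 4*v^2 + 3*v
  coeff of dv: -3*u^2*v - 2*u^2 - 4*u*v^2 + 8*u*v + 3*u + 16*v^3
F^* omega = (-3*u*v^2 - 2*u*v + 2*u - 4*v^3 + 4*v^2 + 3*v) du + (-3*u^2*v - 2*u^2 - 4*u*v^2 + 8*u*v + 3*u + 16*v^3) dv.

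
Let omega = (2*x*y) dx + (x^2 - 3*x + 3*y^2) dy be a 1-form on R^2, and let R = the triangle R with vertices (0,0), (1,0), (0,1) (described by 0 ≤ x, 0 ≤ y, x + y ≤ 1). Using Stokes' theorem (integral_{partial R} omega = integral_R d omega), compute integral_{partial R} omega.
integral_(partial R) omega = -3/2

Stokes: integral_partial_R omega = integral_R d omega with d omega = (∂Q/∂x - ∂P/∂y) dx ∧ dy.
  ∂Q/∂x = 2*x - 3
  ∂P/∂y = 2*x
  integrand = ∂Q/∂x - ∂P/∂y = -3.
Integrating over R: integral_0^1 integral_0^{1-x} (-3) dy dx = -3/2.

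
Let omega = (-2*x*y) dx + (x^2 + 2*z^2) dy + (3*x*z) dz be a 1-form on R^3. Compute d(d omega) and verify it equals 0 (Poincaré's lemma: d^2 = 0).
d(d omega) = 0

Step 1: d omega = sum_{i<j} (∂f_j/∂x_i - ∂f_i/∂x_j) dx_i ∧ dx_j:
  coeff of dx ∧ dy: 4*x
  coeff of dx ∧ dz: 3*z
  coeff of dy ∧ dz: -4*z
Step 2: Apply d again to each 2-form coefficient. The only possible 3-form in R^3 is dx ∧ dy ∧ dz, with coefficient
  ∂(coeff of dy∧dz)/∂x - ∂(coeff of dx∧dz)/∂y + ∂(coeff of dx∧dy)/∂z
  = ∂/∂x (-4*z) - ∂/∂y (3*z) + ∂/∂z (4*x).
Each of these terms simplifies to sums of mixed partials that cancel in pairs. The result is 0 (by equality of mixed partials for smooth functions — Schwarz / Clairaut).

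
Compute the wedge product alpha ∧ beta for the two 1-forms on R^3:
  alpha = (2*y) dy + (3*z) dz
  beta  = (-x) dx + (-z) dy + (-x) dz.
alpha ∧ beta = (2*x*y) dx ∧ dy + (-2*x*y + 3*z^2) dy ∧ dz + (3*x*z) dx ∧ dz

Distribute the wedge, using dx_i ∧ dx_j = -dx_j ∧ dx_i and dx_i ∧ dx_i = 0. For each pair (i, j) with i < j, the coefficient of dx_i ∧ dx_j in alpha ∧ beta is (alpha_i * beta_j - alpha_j * beta_i). Collecting: alpha ∧ beta = (2*x*y) dx ∧ dy + (-2*x*y + 3*z^2) dy ∧ dz + (3*x*z) dx ∧ dz.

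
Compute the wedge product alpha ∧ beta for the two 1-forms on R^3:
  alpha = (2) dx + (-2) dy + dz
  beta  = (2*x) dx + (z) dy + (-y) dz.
alpha ∧ beta = (4*x + 2*z) dx ∧ dy + (-2*x - 2*y) dx ∧ dz + (2*y - z) dy ∧ dz

Distribute the wedge, using dx_i ∧ dx_j = -dx_j ∧ dx_i and dx_i ∧ dx_i = 0. For each pair (i, j) with i < j, the coefficient of dx_i ∧ dx_j in alpha ∧ beta is (alpha_i * beta_j - alpha_j * beta_i). Collecting: alpha ∧ beta = (4*x + 2*z) dx ∧ dy + (-2*x - 2*y) dx ∧ dz + (2*y - z) dy ∧ dz.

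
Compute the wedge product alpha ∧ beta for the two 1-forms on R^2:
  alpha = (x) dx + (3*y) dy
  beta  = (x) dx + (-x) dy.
alpha ∧ beta = (-x*(x + 3*y)) dx ∧ dy

Distribute the wedge, using dx_i ∧ dx_j = -dx_j ∧ dx_i and dx_i ∧ dx_i = 0. For each pair (i, j) with i < j, the coefficient of dx_i ∧ dx_j in alpha ∧ beta is (alpha_i * beta_j - alpha_j * beta_i). Collecting: alpha ∧ beta = (-x*(x + 3*y)) dx ∧ dy.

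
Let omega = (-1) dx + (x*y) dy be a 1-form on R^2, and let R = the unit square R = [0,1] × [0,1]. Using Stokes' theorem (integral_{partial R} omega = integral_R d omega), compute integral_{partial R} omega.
integral_(partial R) omega = 1/2

Stokes: integral_partial_R omega = integral_R d omega with d omega = (∂Q/∂x - ∂P/∂y) dx ∧ dy.
  ∂Q/∂x = y
  ∂P/∂y = 0
  integrand = ∂Q/∂x - ∂P/∂y = y.
Integrating over R: integral_0^1 integral_0^1 (y) dx dy = 1/2.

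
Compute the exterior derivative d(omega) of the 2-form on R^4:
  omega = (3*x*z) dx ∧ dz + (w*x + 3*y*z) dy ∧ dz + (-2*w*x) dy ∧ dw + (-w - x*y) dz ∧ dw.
d(omega) = (w) dx ∧ dy ∧ dz + (-2*w) dx ∧ dy ∧ dw + (-y) dx ∧ dz ∧ dw

For a 2-form omega = sum_{i<j} g_{ij} dx_i ∧ dx_j, the exterior derivative is
  d(omega) = sum_{i<j} d(g_{ij}) ∧ dx_i ∧ dx_j = sum_{i<j, k} (∂g_{ij}/∂x_k) dx_k ∧ dx_i ∧ dx_j.
Expand each term, using dx_k ∧ dx_i ∧ dx_j = sgn(permutation) dx_{(a)} ∧ dx_{(b)} ∧ dx_{(c)} with (a < b < c) sorted:
  d(w*x + 3*y*z) includes (∂/∂x)(w*x + 3*y*z) dx = (w) dx, which multiplied by dy ∧ dz gives (w) dx ∧ dy ∧ dz
  d(w*x + 3*y*z) includes (∂/∂w)(w*x + 3*y*z) dw = (x) dw, which multiplied by dy ∧ dz gives (x) dy ∧ dz ∧ dw
  d(-2*w*x) includes (∂/∂x)(-2*w*x) dx = (-2*w) dx, which multiplied by dy ∧ dw gives (-2*w) dx ∧ dy ∧ dw
  d(-w - x*y) includes (∂/∂x)(-w - x*y) dx = (-y) dx, which multiplied by dz ∧ dw gives (-y) dx ∧ dz ∧ dw
  d(-w - x*y) includes (∂/∂y)(-w - x*y) dy = (-x) dy, which multiplied by dz ∧ dw gives (-x) dy ∧ dz ∧ dw
Collecting like 3-forms: d(omega) = (w) dx ∧ dy ∧ dz + (-2*w) dx ∧ dy ∧ dw + (-y) dx ∧ dz ∧ dw.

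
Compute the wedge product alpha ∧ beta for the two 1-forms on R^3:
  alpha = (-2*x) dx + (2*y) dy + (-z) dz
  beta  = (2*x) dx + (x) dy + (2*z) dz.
alpha ∧ beta = (-2*x*(x + 2*y)) dx ∧ dy + (-2*x*z) dx ∧ dz + (z*(x + 4*y)) dy ∧ dz

Distribute the wedge, using dx_i ∧ dx_j = -dx_j ∧ dx_i and dx_i ∧ dx_i = 0. For each pair (i, j) with i < j, the coefficient of dx_i ∧ dx_j in alpha ∧ beta is (alpha_i * beta_j - alpha_j * beta_i). Collecting: alpha ∧ beta = (-2*x*(x + 2*y)) dx ∧ dy + (-2*x*z) dx ∧ dz + (z*(x + 4*y)) dy ∧ dz.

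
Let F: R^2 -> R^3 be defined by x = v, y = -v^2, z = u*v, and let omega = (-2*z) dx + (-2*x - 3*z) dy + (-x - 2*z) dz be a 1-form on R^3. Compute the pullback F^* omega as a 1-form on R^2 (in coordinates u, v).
F^* omega = (v^2*(-2*u - 1)) du + (v*(-2*u^2 + 6*u*v - 3*u + 4*v)) dv

Using F^*(f dg) = (f ∘ F) d(g ∘ F), substitute each coordinate x_i by F_i(u, v) in f_i, and replace dx_i by d F_i = (∂F_i/∂u) du + (∂F_i/∂v) dv.
  For the x component: f_1(F) = -2*u*v; d F_1 = (0) du + (1) dv
  For the y component: f_2(F) = v*(-3*u - 2); d F_2 = (0) du + (-2*v) dv
  For the z component: f_3(F) = v*(-2*u - 1); d F_3 = (v) du + (u) dv
Combining and collecting du, dv coefficients:
  coeff of du: v^2*(-2*u - 1)
  coeff of dv: v*(-2*u^2 + 6*u*v - 3*u + 4*v)
F^* omega = (v^2*(-2*u - 1)) du + (v*(-2*u^2 + 6*u*v - 3*u + 4*v)) dv.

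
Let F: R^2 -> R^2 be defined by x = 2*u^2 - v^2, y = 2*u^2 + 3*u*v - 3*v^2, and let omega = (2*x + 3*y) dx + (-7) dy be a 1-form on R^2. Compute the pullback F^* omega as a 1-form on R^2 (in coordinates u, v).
F^* omega = (40*u^3 + 36*u^2*v - 44*u*v^2 - 28*u - 21*v) du + (-20*u^2*v - 18*u*v^2 - 21*u + 22*v^3 + 42*v) dv

Using F^*(f dg) = (f ∘ F) d(g ∘ F), substitute each coordinate x_i by F_i(u, v) in f_i, and replace dx_i by d F_i = (∂F_i/∂u) du + (∂F_i/∂v) dv.
  For the x component: f_1(F) = 10*u^2 + 9*u*v - 11*v^2; d F_1 = (4*u) du + (-2*v) dv
  For the y component: f_2(F) = -7; d F_2 = (4*u + 3*v) du + (3*u - 6*v) dv
Combining and collecting du, dv coefficients:
  coeff of du: 40*u^3 + 36*u^2*v - 44*u*v^2 - 28*u - 21*v
  coeff of dv: -20*u^2*v - 18*u*v^2 - 21*u + 22*v^3 + 42*v
F^* omega = (40*u^3 + 36*u^2*v - 44*u*v^2 - 28*u - 21*v) du + (-20*u^2*v - 18*u*v^2 - 21*u + 22*v^3 + 42*v) dv.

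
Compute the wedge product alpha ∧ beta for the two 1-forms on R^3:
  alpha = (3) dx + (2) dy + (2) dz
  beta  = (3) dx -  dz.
alpha ∧ beta = (-9) dx ∧ dz + (-6) dx ∧ dy + (-2) dy ∧ dz

Distribute the wedge, using dx_i ∧ dx_j = -dx_j ∧ dx_i and dx_i ∧ dx_i = 0. For each pair (i, j) with i < j, the coefficient of dx_i ∧ dx_j in alpha ∧ beta is (alpha_i * beta_j - alpha_j * beta_i). Collecting: alpha ∧ beta = (-9) dx ∧ dz + (-6) dx ∧ dy + (-2) dy ∧ dz.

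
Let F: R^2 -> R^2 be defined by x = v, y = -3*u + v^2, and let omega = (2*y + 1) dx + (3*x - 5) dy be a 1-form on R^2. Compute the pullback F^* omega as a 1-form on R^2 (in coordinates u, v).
F^* omega = (15 - 9*v) du + (-6*u + 8*v^2 - 10*v + 1) dv

Using F^*(f dg) = (f ∘ F) d(g ∘ F), substitute each coordinate x_i by F_i(u, v) in f_i, and replace dx_i by d F_i = (∂F_i/∂u) du + (∂F_i/∂v) dv.
  For the x component: f_1(F) = -6*u + 2*v^2 + 1; d F_1 = (0) du + (1) dv
  For the y component: f_2(F) = 3*v - 5; d F_2 = (-3) du + (2*v) dv
Combining and collecting du, dv coefficients:
  coeff of du: 15 - 9*v
  coeff of dv: -6*u + 8*v^2 - 10*v + 1
F^* omega = (15 - 9*v) du + (-6*u + 8*v^2 - 10*v + 1) dv.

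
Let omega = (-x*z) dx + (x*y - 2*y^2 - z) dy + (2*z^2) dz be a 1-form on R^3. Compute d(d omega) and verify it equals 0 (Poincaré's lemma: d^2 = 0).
d(d omega) = 0

Step 1: d omega = sum_{i<j} (∂f_j/∂x_i - ∂f_i/∂x_j) dx_i ∧ dx_j:
  coeff of dx ∧ dy: y
  coeff of dx ∧ dz: x
  coeff of dy ∧ dz: 1
Step 2: Apply d again to each 2-form coefficient. The only possible 3-form in R^3 is dx ∧ dy ∧ dz, with coefficient
  ∂(coeff of dy∧dz)/∂x - ∂(coeff of dx∧dz)/∂y + ∂(coeff of dx∧dy)/∂z
  = ∂/∂x (1) - ∂/∂y (x) + ∂/∂z (y).
Each of these terms simplifies to sums of mixed partials that cancel in pairs. The result is 0 (by equality of mixed partials for smooth functions — Schwarz / Clairaut).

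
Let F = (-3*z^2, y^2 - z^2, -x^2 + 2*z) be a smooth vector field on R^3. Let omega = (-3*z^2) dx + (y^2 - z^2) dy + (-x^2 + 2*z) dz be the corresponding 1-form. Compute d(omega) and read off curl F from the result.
d(omega) = (2*z) dy ∧ dz + (2*x - 6*z) dz ∧ dx + (0) dx ∧ dy; curl F = (2*z, 2*x - 6*z, 0)

d omega = sum_{i<j} (∂f_j/∂x_i - ∂f_i/∂x_j) dx_i ∧ dx_j. Under the identification (dy ∧ dz, dz ∧ dx, dx ∧ dy) ↔ (e_x, e_y, e_z), the coefficients are exactly the components of curl F. Compute:
  ∂R/∂y - ∂Q/∂z = (0) - (-2*z) = 2*z
  ∂P/∂z - ∂R/∂x = (-6*z) - (-2*x) = 2*x - 6*z
  ∂Q/∂x - ∂P/∂y = (0) - (0) = 0.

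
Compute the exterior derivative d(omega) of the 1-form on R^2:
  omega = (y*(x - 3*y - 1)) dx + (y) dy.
d(omega) = (-x + 6*y + 1) dx ∧ dy

For a 1-form omega = sum_i f_i dx_i, the exterior derivative is
  d(omega) = sum_{i < j} (∂f_j/∂x_i - ∂f_i/∂x_j) dx_i ∧ dx_j.
  coefficient of dx ∧ dy: ∂f_2/∂x - ∂f_1/∂y = ∂(y)/∂x - ∂(y*(x - 3*y - 1))/∂y = -x + 6*y + 1
Assembling: d(omega) = (-x + 6*y + 1) dx ∧ dy.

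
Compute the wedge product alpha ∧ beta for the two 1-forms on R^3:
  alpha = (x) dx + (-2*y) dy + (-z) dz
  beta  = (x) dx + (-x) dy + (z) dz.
alpha ∧ beta = (x*(-x + 2*y)) dx ∧ dy + (2*x*z) dx ∧ dz + (-z*(x + 2*y)) dy ∧ dz

Distribute the wedge, using dx_i ∧ dx_j = -dx_j ∧ dx_i and dx_i ∧ dx_i = 0. For each pair (i, j) with i < j, the coefficient of dx_i ∧ dx_j in alpha ∧ beta is (alpha_i * beta_j - alpha_j * beta_i). Collecting: alpha ∧ beta = (x*(-x + 2*y)) dx ∧ dy + (2*x*z) dx ∧ dz + (-z*(x + 2*y)) dy ∧ dz.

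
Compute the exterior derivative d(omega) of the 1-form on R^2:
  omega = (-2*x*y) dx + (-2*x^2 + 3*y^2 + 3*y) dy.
d(omega) = (-2*x) dx ∧ dy

For a 1-form omega = sum_i f_i dx_i, the exterior derivative is
  d(omega) = sum_{i < j} (∂f_j/∂x_i - ∂f_i/∂x_j) dx_i ∧ dx_j.
  coefficient of dx ∧ dy: ∂f_2/∂x - ∂f_1/∂y = ∂(-2*x^2 + 3*y^2 + 3*y)/∂x - ∂(-2*x*y)/∂y = -2*x
Assembling: d(omega) = (-2*x) dx ∧ dy.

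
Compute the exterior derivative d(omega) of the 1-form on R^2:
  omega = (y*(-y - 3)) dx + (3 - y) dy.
d(omega) = (2*y + 3) dx ∧ dy

For a 1-form omega = sum_i f_i dx_i, the exterior derivative is
  d(omega) = sum_{i < j} (∂f_j/∂x_i - ∂f_i/∂x_j) dx_i ∧ dx_j.
  coefficient of dx ∧ dy: ∂f_2/∂x - ∂f_1/∂y = ∂(3 - y)/∂x - ∂(y*(-y - 3))/∂y = 2*y + 3
Assembling: d(omega) = (2*y + 3) dx ∧ dy.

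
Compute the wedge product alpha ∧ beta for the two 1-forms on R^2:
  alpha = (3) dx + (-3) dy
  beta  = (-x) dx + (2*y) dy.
alpha ∧ beta = (-3*x + 6*y) dx ∧ dy

Distribute the wedge, using dx_i ∧ dx_j = -dx_j ∧ dx_i and dx_i ∧ dx_i = 0. For each pair (i, j) with i < j, the coefficient of dx_i ∧ dx_j in alpha ∧ beta is (alpha_i * beta_j - alpha_j * beta_i). Collecting: alpha ∧ beta = (-3*x + 6*y) dx ∧ dy.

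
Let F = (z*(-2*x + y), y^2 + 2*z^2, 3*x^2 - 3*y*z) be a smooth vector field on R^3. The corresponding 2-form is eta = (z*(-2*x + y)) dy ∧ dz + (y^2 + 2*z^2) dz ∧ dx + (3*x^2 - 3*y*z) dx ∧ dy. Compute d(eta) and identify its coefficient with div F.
d(eta) = (-y - 2*z) dx ∧ dy ∧ dz; div F = -y - 2*z

For a 2-form in R^3 of the form above, applying d gives a 3-form with coefficient ∂P/∂x + ∂Q/∂y + ∂R/∂z:
  ∂P/∂x = -2*z
  ∂Q/∂y = 2*y
  ∂R/∂z = -3*y
Sum = -y - 2*z, which is exactly div F.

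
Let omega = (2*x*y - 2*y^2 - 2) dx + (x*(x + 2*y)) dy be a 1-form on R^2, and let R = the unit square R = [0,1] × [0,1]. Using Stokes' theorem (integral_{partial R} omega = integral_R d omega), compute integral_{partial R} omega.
integral_(partial R) omega = 3

Stokes: integral_partial_R omega = integral_R d omega with d omega = (∂Q/∂x - ∂P/∂y) dx ∧ dy.
  ∂Q/∂x = 2*x + 2*y
  ∂P/∂y = 2*x - 4*y
  integrand = ∂Q/∂x - ∂P/∂y = 6*y.
Integrating over R: integral_0^1 integral_0^1 (6*y) dx dy = 3.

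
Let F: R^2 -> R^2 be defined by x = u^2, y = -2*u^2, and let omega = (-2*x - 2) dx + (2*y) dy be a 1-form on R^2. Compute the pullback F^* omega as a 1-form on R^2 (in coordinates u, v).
F^* omega = (12*u^3 - 4*u) du

Using F^*(f dg) = (f ∘ F) d(g ∘ F), substitute each coordinate x_i by F_i(u, v) in f_i, and replace dx_i by d F_i = (∂F_i/∂u) du + (∂F_i/∂v) dv.
  For the x component: f_1(F) = -2*u^2 - 2; d F_1 = (2*u) du + (0) dv
  For the y component: f_2(F) = -4*u^2; d F_2 = (-4*u) du + (0) dv
Combining and collecting du, dv coefficients:
  coeff of du: 12*u^3 - 4*u
  coeff of dv: 0
F^* omega = (12*u^3 - 4*u) du.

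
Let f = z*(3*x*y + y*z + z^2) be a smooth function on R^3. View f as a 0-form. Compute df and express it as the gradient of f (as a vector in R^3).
df = (3*y*z) dx + (z*(3*x + z)) dy + (3*x*y + 2*y*z + 3*z^2) dz; grad f = (3*y*z, z*(3*x + z), 3*x*y + 2*y*z + 3*z^2)

For a 0-form f, d f = (∂f/∂x) dx + (∂f/∂y) dy + (∂f/∂z) dz. The components of the vector representation are exactly the entries of grad f in Cartesian coordinates:
  ∂f/∂x = 3*y*z
  ∂f/∂y = z*(3*x + z)
  ∂f/∂z = 3*x*y + 2*y*z + 3*z^2.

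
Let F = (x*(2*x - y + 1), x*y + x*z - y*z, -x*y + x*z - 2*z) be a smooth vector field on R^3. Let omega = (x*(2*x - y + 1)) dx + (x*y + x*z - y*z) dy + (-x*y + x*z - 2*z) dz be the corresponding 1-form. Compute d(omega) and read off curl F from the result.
d(omega) = (-2*x + y) dy ∧ dz + (y - z) dz ∧ dx + (x + y + z) dx ∧ dy; curl F = (-2*x + y, y - z, x + y + z)

d omega = sum_{i<j} (∂f_j/∂x_i - ∂f_i/∂x_j) dx_i ∧ dx_j. Under the identification (dy ∧ dz, dz ∧ dx, dx ∧ dy) ↔ (e_x, e_y, e_z), the coefficients are exactly the components of curl F. Compute:
  ∂R/∂y - ∂Q/∂z = (-x) - (x - y) = -2*x + y
  ∂P/∂z - ∂R/∂x = (0) - (-y + z) = y - z
  ∂Q/∂x - ∂P/∂y = (y + z) - (-x) = x + y + z.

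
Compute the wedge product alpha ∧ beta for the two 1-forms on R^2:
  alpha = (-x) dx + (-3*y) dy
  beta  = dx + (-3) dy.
alpha ∧ beta = (3*x + 3*y) dx ∧ dy

Distribute the wedge, using dx_i ∧ dx_j = -dx_j ∧ dx_i and dx_i ∧ dx_i = 0. For each pair (i, j) with i < j, the coefficient of dx_i ∧ dx_j in alpha ∧ beta is (alpha_i * beta_j - alpha_j * beta_i). Collecting: alpha ∧ beta = (3*x + 3*y) dx ∧ dy.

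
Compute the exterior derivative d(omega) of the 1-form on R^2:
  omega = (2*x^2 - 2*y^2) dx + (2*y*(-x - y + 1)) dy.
d(omega) = (2*y) dx ∧ dy

For a 1-form omega = sum_i f_i dx_i, the exterior derivative is
  d(omega) = sum_{i < j} (∂f_j/∂x_i - ∂f_i/∂x_j) dx_i ∧ dx_j.
  coefficient of dx ∧ dy: ∂f_2/∂x - ∂f_1/∂y = ∂(2*y*(-x - y + 1))/∂x - ∂(2*x^2 - 2*y^2)/∂y = 2*y
Assembling: d(omega) = (2*y) dx ∧ dy.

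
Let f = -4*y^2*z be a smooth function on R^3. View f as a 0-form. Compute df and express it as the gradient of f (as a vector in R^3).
df = (0) dx + (-8*y*z) dy + (-4*y^2) dz; grad f = (0, -8*y*z, -4*y^2)

For a 0-form f, d f = (∂f/∂x) dx + (∂f/∂y) dy + (∂f/∂z) dz. The components of the vector representation are exactly the entries of grad f in Cartesian coordinates:
  ∂f/∂x = 0
  ∂f/∂y = -8*y*z
  ∂f/∂z = -4*y^2.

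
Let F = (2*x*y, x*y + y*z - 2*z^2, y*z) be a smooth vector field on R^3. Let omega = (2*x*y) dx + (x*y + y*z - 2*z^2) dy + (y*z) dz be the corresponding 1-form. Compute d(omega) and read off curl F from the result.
d(omega) = (-y + 5*z) dy ∧ dz + (0) dz ∧ dx + (-2*x + y) dx ∧ dy; curl F = (-y + 5*z, 0, -2*x + y)

d omega = sum_{i<j} (∂f_j/∂x_i - ∂f_i/∂x_j) dx_i ∧ dx_j. Under the identification (dy ∧ dz, dz ∧ dx, dx ∧ dy) ↔ (e_x, e_y, e_z), the coefficients are exactly the components of curl F. Compute:
  ∂R/∂y - ∂Q/∂z = (z) - (y - 4*z) = -y + 5*z
  ∂P/∂z - ∂R/∂x = (0) - (0) = 0
  ∂Q/∂x - ∂P/∂y = (y) - (2*x) = -2*x + y.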